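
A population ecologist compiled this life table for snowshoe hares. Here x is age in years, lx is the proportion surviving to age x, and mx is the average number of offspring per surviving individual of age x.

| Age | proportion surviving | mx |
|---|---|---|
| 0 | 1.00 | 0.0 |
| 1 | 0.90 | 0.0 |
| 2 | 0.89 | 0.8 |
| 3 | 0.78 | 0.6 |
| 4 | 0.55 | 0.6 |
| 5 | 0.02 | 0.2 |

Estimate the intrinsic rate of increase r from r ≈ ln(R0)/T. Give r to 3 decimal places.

0.151

R0 = Σ lx·mx = 0 + 0 + 0.712 + 0.468 + 0.33 + 0.004 = 1.514
Σ x·lx·mx = 4.168; T = 4.168/1.514 = 2.75297…
r ≈ ln(R0)/T = ln(1.514)/2.75297… = 0.15066… → 0.151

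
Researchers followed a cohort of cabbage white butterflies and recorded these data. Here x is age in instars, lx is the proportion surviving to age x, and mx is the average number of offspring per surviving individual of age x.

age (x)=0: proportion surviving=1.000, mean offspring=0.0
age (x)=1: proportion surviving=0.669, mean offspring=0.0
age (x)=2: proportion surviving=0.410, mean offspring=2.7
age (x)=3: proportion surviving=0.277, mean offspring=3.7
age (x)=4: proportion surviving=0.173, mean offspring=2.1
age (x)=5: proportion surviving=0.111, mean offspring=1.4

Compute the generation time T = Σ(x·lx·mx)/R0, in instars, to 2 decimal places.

2.84

lx·mx: 0, 0, 1.107, 1.0249, 0.3633, 0.1554 → R0 = 2.6506
x·lx·mx: 0, 0, 2.214, 3.0747, 1.4532, 0.777 → Σ = 7.5189
T = 7.5189 / 2.6506 = 2.836678… → 2.84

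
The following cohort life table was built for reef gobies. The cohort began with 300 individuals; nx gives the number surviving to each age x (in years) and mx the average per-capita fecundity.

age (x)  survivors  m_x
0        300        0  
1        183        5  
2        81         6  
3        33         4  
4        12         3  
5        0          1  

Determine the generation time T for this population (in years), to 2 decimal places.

lx = nx/n0 = nx/300: 1, 0.61, 0.27, 0.11, 0.04, 0
lx·mx: 0, 3.05, 1.62, 0.44, 0.12, 0 → R0 = 5.23
x·lx·mx: 0, 3.05, 3.24, 1.32, 0.48, 0 → Σ = 8.09
T = 8.09 / 5.23 = 1.546845… → 1.55

1.55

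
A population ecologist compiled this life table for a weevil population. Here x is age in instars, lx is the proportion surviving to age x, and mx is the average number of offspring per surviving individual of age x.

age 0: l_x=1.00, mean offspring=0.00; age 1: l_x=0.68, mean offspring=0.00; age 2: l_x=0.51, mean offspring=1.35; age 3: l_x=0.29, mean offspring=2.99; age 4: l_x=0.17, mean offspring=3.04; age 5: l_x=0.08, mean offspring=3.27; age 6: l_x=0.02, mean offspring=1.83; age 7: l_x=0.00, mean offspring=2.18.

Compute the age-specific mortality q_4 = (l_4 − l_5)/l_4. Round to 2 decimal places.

q_4 = (l_4 − l_5) / l_4 = (0.17 − 0.08) / 0.17
     = 0.09 / 0.17 = 0.529412… → 0.53

0.53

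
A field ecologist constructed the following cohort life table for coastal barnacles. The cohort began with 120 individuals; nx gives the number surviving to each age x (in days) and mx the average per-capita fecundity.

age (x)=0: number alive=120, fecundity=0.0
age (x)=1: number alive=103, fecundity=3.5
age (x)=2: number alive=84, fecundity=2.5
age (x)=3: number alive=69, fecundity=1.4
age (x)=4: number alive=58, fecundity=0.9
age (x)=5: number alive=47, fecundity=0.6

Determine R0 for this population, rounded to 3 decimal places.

6.229

lx = nx/n0 = nx/120: 1, 0.85833…, 0.7, 0.575, 0.48333…, 0.39167…
lx·mx by age: 0, 3.004167…, 1.75, 0.805, 0.435…, 0.235…
R0 = Σ lx·mx = 6.229167… → 6.229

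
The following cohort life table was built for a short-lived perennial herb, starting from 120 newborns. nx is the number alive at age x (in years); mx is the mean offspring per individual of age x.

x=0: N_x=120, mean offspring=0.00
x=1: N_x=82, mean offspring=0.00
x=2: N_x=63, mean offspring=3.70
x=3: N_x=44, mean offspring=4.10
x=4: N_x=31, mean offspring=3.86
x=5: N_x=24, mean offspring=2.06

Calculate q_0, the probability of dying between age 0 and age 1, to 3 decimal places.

lx = nx/n0 = nx/120: 1, 0.68333…, 0.525, 0.36667…, 0.25833…, 0.2
q_0 = (l_0 − l_1) / l_0 = (1 − 0.683333…) / 1
     = 0.316667… / 1 = 0.316667… → 0.317

0.317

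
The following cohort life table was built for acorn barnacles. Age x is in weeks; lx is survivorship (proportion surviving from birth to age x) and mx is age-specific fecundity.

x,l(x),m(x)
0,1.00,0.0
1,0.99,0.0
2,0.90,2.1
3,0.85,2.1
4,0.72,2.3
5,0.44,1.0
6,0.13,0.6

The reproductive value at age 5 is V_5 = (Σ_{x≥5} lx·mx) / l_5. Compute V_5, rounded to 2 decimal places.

1.18

lx·mx for x ≥ 5: 0.44, 0.078 → sum = 0.518
V_5 = 0.518 / l_5 = 0.518 / 0.44 = 1.177273… → 1.18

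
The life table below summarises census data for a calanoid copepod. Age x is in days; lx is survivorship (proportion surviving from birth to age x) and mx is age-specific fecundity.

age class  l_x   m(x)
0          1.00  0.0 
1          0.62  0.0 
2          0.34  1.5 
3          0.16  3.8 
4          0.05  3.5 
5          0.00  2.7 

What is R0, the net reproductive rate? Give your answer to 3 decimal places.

1.293

lx·mx by age: 0, 0, 0.51, 0.608, 0.175, 0
R0 = Σ lx·mx = 1.293 → 1.293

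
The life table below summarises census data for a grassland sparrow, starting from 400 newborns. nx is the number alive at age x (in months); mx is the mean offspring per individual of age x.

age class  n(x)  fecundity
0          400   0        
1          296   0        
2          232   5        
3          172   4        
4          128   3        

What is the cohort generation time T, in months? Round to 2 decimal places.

lx = nx/n0 = nx/400: 1, 0.74, 0.58, 0.43, 0.32
lx·mx: 0, 0, 2.9, 1.72, 0.96 → R0 = 5.58
x·lx·mx: 0, 0, 5.8, 5.16, 3.84 → Σ = 14.8
T = 14.8 / 5.58 = 2.65233… → 2.65

2.65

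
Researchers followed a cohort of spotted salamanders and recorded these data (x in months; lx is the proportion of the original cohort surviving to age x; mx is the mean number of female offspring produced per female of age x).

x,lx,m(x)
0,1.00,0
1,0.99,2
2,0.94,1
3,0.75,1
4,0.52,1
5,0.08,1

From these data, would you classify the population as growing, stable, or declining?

growing

R0 = Σ lx·mx = 0 + 1.98 + 0.94 + 0.75 + 0.52 + 0.08 = 4.27
R0 > 1, so the population is growing.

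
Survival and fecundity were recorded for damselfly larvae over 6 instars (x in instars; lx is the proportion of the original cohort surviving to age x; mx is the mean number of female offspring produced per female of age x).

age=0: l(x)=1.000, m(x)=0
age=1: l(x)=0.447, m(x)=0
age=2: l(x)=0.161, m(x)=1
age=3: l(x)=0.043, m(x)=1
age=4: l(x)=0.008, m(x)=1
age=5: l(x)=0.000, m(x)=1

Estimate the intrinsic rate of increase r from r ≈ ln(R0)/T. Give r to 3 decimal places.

R0 = Σ lx·mx = 0 + 0 + 0.161 + 0.043 + 0.008 + 0 = 0.212
Σ x·lx·mx = 0.483; T = 0.483/0.212 = 2.2783…
r ≈ ln(R0)/T = ln(0.212)/2.2783… = -0.68084… → -0.681

-0.681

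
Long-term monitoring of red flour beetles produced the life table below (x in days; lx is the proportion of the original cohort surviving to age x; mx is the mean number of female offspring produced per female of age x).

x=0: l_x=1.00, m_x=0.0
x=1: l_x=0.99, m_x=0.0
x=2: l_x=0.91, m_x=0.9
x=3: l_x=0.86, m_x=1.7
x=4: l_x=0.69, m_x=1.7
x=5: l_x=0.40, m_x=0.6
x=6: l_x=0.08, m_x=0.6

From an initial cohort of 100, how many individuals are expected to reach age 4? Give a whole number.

Expected survivors = N0 · l_4 = 100 × 0.69 = 69 → 69

69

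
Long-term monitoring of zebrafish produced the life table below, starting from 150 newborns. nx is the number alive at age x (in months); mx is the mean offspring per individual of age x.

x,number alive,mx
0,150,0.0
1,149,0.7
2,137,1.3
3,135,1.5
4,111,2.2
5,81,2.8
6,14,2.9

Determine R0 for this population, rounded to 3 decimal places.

lx = nx/n0 = nx/150: 1, 0.99333…, 0.91333…, 0.9, 0.74, 0.54, 0.09333…
lx·mx by age: 0, 0.695333…, 1.187333…, 1.35, 1.628, 1.512, 0.270667…
R0 = Σ lx·mx = 6.643333… → 6.643

6.643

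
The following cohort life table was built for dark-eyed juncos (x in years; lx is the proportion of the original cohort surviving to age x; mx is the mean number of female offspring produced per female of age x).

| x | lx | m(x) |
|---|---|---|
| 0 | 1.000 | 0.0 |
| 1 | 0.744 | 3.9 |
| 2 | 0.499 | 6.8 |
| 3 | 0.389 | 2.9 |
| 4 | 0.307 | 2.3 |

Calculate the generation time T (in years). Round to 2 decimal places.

lx·mx: 0, 2.9016, 3.3932, 1.1281, 0.7061 → R0 = 8.129
x·lx·mx: 0, 2.9016, 6.7864, 3.3843, 2.8244 → Σ = 15.8967
T = 15.8967 / 8.129 = 1.955554… → 1.96

1.96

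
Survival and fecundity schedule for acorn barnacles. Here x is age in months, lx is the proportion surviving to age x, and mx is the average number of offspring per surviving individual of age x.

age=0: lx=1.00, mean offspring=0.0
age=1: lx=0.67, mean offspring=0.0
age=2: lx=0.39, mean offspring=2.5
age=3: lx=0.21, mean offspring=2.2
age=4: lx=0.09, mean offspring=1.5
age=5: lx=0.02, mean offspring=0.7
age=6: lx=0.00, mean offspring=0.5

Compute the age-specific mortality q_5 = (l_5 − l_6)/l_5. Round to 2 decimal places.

q_5 = (l_5 − l_6) / l_5 = (0.02 − 0) / 0.02
     = 0.02 / 0.02 = 1 → 1.00

1.00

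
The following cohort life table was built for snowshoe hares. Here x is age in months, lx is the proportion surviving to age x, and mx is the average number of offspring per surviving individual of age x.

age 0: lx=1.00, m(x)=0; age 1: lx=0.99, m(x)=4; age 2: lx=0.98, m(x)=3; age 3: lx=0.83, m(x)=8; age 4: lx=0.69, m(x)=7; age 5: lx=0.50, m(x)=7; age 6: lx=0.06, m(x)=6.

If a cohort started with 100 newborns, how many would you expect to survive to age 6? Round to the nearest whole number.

6

Expected survivors = N0 · l_6 = 100 × 0.06 = 6 → 6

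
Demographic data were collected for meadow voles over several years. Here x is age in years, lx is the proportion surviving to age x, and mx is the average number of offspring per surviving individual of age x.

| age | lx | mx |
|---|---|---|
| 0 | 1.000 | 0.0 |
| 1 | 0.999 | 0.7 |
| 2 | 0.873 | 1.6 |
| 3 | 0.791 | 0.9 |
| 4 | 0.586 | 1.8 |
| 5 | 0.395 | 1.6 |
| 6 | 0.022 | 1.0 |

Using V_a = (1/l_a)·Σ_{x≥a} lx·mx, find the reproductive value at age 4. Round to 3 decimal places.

lx·mx for x ≥ 4: 1.0548, 0.632, 0.022 → sum = 1.7088
V_4 = 1.7088 / l_4 = 1.7088 / 0.586 = 2.916041… → 2.916

2.916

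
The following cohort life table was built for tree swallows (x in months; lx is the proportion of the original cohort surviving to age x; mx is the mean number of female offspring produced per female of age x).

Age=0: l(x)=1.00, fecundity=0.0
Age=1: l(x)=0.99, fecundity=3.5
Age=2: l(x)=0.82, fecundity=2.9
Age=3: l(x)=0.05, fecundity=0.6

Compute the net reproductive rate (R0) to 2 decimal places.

5.87

lx·mx by age: 0, 3.465, 2.378, 0.03
R0 = Σ lx·mx = 5.873 → 5.87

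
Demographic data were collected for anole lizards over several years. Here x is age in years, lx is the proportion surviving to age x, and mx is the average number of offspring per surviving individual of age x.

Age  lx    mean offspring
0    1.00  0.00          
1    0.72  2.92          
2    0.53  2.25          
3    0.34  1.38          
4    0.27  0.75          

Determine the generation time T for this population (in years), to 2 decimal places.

1.69

lx·mx: 0, 2.1024, 1.1925, 0.4692, 0.2025 → R0 = 3.9666
x·lx·mx: 0, 2.1024, 2.385, 1.4076, 0.81 → Σ = 6.705
T = 6.705 / 3.9666 = 1.690365… → 1.69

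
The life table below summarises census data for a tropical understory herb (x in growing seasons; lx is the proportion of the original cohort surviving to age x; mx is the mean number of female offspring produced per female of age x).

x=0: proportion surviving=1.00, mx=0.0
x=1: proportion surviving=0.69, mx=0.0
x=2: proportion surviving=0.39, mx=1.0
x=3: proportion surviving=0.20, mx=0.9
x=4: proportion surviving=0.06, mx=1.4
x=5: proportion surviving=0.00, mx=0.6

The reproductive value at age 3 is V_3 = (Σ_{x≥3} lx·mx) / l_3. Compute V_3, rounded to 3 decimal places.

lx·mx for x ≥ 3: 0.18, 0.084, 0 → sum = 0.264
V_3 = 0.264 / l_3 = 0.264 / 0.2 = 1.32 → 1.320

1.320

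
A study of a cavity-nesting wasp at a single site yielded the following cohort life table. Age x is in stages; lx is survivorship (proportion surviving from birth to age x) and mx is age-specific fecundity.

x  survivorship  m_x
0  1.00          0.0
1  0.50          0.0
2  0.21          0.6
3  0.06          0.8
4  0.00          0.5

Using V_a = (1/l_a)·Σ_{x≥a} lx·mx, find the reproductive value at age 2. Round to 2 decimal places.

lx·mx for x ≥ 2: 0.126, 0.048, 0 → sum = 0.174
V_2 = 0.174 / l_2 = 0.174 / 0.21 = 0.828571… → 0.83

0.83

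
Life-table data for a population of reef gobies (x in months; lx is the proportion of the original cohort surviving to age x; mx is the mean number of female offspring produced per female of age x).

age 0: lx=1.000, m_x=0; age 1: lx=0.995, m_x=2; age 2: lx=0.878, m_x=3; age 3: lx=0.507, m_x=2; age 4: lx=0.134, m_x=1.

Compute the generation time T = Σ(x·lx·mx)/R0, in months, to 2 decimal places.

1.88

lx·mx: 0, 1.99, 2.634, 1.014, 0.134 → R0 = 5.772
x·lx·mx: 0, 1.99, 5.268, 3.042, 0.536 → Σ = 10.836
T = 10.836 / 5.772 = 1.877339… → 1.88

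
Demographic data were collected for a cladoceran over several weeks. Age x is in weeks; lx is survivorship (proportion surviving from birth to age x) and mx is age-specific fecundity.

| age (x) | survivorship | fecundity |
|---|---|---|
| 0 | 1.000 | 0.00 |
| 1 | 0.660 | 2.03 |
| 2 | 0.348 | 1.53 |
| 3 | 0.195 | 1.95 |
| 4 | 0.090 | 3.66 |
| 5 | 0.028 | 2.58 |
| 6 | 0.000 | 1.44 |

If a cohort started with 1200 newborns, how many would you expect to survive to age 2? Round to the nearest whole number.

418

Expected survivors = N0 · l_2 = 1200 × 0.348 = 417.6 → 418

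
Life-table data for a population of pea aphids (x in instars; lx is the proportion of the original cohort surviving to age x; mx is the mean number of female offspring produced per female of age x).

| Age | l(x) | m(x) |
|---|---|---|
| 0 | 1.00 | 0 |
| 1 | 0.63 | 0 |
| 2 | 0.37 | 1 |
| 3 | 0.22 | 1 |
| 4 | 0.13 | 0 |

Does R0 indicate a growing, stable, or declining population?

declining

R0 = Σ lx·mx = 0 + 0 + 0.37 + 0.22 + 0 = 0.59
R0 < 1, so the population is declining.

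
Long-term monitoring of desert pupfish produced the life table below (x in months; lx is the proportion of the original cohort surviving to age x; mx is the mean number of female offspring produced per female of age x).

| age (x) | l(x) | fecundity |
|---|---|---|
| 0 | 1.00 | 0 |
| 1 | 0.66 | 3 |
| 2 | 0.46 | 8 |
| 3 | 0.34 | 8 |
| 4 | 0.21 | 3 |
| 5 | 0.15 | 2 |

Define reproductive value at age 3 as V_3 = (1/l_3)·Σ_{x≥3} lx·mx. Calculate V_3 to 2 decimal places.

lx·mx for x ≥ 3: 2.72, 0.63, 0.3 → sum = 3.65
V_3 = 3.65 / l_3 = 3.65 / 0.34 = 10.735294… → 10.74

10.74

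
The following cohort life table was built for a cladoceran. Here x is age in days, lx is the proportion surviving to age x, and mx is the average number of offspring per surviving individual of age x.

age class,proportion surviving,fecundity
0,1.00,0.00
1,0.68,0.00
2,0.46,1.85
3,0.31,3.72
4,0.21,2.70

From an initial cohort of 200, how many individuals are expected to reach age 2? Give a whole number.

92

Expected survivors = N0 · l_2 = 200 × 0.46 = 92 → 92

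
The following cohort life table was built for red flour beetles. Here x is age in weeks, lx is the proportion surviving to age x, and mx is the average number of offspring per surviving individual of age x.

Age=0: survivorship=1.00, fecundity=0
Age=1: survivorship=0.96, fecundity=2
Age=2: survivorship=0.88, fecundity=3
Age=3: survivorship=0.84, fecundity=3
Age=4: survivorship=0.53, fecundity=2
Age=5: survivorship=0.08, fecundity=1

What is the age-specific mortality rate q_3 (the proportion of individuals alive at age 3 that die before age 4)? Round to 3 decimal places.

0.369

q_3 = (l_3 − l_4) / l_3 = (0.84 − 0.53) / 0.84
     = 0.31 / 0.84 = 0.369048… → 0.369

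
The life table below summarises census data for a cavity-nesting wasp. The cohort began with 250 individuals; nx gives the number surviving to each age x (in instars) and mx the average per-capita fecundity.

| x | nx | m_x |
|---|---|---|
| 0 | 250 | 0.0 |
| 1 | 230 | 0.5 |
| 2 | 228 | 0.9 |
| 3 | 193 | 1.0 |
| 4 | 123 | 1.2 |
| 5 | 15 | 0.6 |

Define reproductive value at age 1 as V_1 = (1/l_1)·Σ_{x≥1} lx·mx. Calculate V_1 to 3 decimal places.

2.912

lx = nx/n0 = nx/250: 1, 0.92, 0.912, 0.772, 0.492, 0.06
lx·mx for x ≥ 1: 0.46, 0.8208, 0.772, 0.5904, 0.036 → sum = 2.6792
V_1 = 2.6792 / l_1 = 2.6792 / 0.92 = 2.912174… → 2.912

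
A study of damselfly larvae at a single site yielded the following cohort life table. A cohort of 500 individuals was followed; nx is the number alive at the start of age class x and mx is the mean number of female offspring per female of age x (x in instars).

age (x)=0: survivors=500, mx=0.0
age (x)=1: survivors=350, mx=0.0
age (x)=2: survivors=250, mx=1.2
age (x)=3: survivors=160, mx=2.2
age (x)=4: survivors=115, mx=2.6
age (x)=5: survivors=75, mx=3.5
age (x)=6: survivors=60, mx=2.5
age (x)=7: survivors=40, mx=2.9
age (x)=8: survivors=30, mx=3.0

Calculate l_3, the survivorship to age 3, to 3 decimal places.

l_3 = n_3/n_0 = 160/500 = 0.32 → 0.320

0.320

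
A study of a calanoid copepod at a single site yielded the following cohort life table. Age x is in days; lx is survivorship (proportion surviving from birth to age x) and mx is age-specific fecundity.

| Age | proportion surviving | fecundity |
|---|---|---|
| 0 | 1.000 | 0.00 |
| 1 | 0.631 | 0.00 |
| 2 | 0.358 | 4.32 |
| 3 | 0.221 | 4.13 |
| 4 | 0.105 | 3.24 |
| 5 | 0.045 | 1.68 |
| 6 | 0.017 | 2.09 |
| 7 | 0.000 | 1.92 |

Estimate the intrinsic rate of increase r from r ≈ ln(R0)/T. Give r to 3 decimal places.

R0 = Σ lx·mx = 0 + 0 + 1.54656 + 0.91273 + 0.3402 + 0.0756 + 0.03553 + 0 = 2.91062
Σ x·lx·mx = 7.78329; T = 7.78329/2.91062 = 2.6741…
r ≈ ln(R0)/T = ln(2.91062)/2.6741… = 0.39952… → 0.400

0.400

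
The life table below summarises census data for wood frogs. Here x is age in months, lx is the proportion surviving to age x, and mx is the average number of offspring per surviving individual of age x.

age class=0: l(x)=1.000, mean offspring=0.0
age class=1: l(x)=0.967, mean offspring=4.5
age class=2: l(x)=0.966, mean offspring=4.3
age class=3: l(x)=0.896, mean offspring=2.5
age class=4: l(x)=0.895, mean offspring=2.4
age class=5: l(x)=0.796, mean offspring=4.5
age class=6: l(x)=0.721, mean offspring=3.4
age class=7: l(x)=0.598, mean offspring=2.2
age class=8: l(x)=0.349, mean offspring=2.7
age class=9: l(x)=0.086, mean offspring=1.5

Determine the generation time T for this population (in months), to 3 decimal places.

lx·mx: 0, 4.3515, 4.1538, 2.24, 2.148, 3.582, 2.4514, 1.3156, 0.9423, 0.129 → R0 = 21.3136
x·lx·mx: 0, 4.3515, 8.3076, 6.72, 8.592, 17.91, 14.7084, 9.2092, 7.5384, 1.161 → Σ = 78.4981
T = 78.4981 / 21.3136 = 3.683005… → 3.683

3.683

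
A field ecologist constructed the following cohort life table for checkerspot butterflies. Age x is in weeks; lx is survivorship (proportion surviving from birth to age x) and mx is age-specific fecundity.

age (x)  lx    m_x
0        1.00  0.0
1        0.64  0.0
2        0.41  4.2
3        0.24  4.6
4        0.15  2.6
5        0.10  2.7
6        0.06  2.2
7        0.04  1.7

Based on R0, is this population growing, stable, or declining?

growing

R0 = Σ lx·mx = 0 + 0 + 1.722 + 1.104 + 0.39 + 0.27 + 0.132 + 0.068 = 3.686
R0 > 1, so the population is growing.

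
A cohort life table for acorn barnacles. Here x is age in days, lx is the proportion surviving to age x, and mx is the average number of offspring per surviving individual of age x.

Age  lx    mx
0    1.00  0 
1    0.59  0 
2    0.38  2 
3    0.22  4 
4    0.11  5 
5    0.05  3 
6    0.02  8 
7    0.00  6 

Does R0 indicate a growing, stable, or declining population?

growing

R0 = Σ lx·mx = 0 + 0 + 0.76 + 0.88 + 0.55 + 0.15 + 0.16 + 0 = 2.5
R0 > 1, so the population is growing.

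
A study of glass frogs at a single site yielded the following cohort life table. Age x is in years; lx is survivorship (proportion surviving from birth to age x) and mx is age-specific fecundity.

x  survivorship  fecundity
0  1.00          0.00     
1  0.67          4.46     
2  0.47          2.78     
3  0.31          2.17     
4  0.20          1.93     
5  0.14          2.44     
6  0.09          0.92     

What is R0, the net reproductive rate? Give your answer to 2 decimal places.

5.78

lx·mx by age: 0, 2.9882, 1.3066, 0.6727, 0.386, 0.3416, 0.0828
R0 = Σ lx·mx = 5.7779 → 5.78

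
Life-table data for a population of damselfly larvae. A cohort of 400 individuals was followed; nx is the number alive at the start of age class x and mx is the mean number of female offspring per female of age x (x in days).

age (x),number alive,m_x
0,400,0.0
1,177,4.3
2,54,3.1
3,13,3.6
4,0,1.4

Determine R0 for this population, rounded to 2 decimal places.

lx = nx/n0 = nx/400: 1, 0.4425, 0.135, 0.0325, 0
lx·mx by age: 0, 1.90275, 0.4185, 0.117, 0
R0 = Σ lx·mx = 2.43825 → 2.44

2.44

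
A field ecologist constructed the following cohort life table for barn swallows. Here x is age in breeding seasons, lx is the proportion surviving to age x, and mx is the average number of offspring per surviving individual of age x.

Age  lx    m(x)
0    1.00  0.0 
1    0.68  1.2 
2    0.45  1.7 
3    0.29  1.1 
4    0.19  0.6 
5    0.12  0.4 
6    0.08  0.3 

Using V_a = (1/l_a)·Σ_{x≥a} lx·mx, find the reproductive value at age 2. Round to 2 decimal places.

lx·mx for x ≥ 2: 0.765, 0.319, 0.114, 0.048, 0.024 → sum = 1.27
V_2 = 1.27 / l_2 = 1.27 / 0.45 = 2.822222… → 2.82

2.82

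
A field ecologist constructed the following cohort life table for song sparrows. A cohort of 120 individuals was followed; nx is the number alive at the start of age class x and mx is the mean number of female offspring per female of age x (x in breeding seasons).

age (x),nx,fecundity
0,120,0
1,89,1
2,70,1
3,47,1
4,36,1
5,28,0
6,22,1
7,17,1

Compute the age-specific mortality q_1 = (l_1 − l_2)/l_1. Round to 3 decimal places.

0.213

lx = nx/n0 = nx/120: 1, 0.74167…, 0.58333…, 0.39167…, 0.3, 0.23333…, 0.18333…, 0.14167…
q_1 = (l_1 − l_2) / l_1 = (0.741667… − 0.583333…) / 0.741667…
     = 0.158333… / 0.741667… = 0.213483… → 0.213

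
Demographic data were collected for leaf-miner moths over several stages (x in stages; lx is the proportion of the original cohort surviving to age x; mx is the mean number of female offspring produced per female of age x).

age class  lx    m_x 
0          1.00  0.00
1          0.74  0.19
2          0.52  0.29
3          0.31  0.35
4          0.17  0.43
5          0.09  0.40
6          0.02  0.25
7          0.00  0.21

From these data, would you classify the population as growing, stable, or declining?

declining

R0 = Σ lx·mx = 0 + 0.1406 + 0.1508 + 0.1085 + 0.0731 + 0.036 + 0.005 + 0 = 0.514
R0 < 1, so the population is declining.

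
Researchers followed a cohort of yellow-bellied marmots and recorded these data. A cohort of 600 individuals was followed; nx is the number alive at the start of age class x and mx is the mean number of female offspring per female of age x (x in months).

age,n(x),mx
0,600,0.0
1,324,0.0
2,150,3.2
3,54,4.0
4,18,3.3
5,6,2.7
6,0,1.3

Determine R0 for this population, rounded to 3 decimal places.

1.286

lx = nx/n0 = nx/600: 1, 0.54, 0.25, 0.09, 0.03, 0.01, 0
lx·mx by age: 0, 0, 0.8, 0.36, 0.099, 0.027, 0
R0 = Σ lx·mx = 1.286 → 1.286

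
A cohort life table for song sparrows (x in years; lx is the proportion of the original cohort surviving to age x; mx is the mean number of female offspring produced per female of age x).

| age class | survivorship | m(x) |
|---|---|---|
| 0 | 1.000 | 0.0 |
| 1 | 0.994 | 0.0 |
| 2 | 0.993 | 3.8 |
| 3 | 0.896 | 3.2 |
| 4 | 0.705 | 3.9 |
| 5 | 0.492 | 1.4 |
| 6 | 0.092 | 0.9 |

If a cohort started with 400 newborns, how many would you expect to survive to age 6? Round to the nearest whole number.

37

Expected survivors = N0 · l_6 = 400 × 0.092 = 36.8 → 37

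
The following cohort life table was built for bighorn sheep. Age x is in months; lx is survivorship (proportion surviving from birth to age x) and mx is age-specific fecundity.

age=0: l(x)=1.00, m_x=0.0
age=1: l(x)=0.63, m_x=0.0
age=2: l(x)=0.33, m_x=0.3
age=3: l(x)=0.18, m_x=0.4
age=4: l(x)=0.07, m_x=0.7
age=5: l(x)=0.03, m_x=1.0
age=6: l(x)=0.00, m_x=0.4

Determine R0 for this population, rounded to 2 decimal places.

lx·mx by age: 0, 0, 0.099, 0.072, 0.049, 0.03, 0
R0 = Σ lx·mx = 0.25 → 0.25

0.25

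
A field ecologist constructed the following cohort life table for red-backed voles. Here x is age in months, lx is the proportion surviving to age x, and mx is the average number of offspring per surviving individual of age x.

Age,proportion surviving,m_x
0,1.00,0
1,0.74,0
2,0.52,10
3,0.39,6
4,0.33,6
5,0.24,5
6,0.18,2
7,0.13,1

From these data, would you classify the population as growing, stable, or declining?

R0 = Σ lx·mx = 0 + 0 + 5.2 + 2.34 + 1.98 + 1.2 + 0.36 + 0.13 = 11.21
R0 > 1, so the population is growing.

growing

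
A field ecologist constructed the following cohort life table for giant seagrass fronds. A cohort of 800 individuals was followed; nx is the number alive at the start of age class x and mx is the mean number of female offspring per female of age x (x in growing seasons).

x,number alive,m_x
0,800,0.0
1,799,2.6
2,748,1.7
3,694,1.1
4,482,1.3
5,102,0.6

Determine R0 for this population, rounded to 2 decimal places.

6.00

lx = nx/n0 = nx/800: 1, 0.99875, 0.935, 0.8675, 0.6025, 0.1275
lx·mx by age: 0, 2.59675, 1.5895, 0.95425, 0.78325, 0.0765
R0 = Σ lx·mx = 6.00025 → 6.00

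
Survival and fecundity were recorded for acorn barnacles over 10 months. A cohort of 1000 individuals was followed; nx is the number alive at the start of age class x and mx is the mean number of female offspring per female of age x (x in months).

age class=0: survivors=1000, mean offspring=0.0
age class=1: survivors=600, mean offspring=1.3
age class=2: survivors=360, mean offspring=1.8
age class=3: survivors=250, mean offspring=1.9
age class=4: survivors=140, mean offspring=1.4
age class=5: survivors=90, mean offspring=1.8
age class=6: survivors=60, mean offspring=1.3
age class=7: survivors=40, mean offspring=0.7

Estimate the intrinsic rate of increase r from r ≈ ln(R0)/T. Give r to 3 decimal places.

0.354

lx = nx/n0 = nx/1000: 1, 0.6, 0.36, 0.25, 0.14, 0.09, 0.06, 0.04
R0 = Σ lx·mx = 0 + 0.78 + 0.648 + 0.475 + 0.196 + 0.162 + 0.078 + 0.028 = 2.367
Σ x·lx·mx = 5.759; T = 5.759/2.367 = 2.43304…
r ≈ ln(R0)/T = ln(2.367)/2.43304… = 0.35413… → 0.354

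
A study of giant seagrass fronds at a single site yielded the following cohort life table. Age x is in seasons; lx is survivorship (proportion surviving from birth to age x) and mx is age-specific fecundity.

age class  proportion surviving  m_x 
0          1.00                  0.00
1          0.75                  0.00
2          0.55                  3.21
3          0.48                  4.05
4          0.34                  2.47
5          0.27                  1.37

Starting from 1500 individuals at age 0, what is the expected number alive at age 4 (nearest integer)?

Expected survivors = N0 · l_4 = 1500 × 0.34 = 510 → 510

510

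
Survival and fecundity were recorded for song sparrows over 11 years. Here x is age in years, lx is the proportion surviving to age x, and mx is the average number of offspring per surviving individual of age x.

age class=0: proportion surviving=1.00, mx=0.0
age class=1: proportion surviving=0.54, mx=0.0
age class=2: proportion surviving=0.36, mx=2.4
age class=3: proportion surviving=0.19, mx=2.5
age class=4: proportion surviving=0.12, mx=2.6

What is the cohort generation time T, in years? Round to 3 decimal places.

2.666

lx·mx: 0, 0, 0.864, 0.475, 0.312 → R0 = 1.651
x·lx·mx: 0, 0, 1.728, 1.425, 1.248 → Σ = 4.401
T = 4.401 / 1.651 = 2.665657… → 2.666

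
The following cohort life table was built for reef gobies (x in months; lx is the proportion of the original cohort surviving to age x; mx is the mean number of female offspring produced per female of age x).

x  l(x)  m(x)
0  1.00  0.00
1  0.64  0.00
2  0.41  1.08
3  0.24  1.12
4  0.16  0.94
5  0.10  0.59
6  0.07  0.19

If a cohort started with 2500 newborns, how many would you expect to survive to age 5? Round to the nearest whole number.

250

Expected survivors = N0 · l_5 = 2500 × 0.10 = 250 → 250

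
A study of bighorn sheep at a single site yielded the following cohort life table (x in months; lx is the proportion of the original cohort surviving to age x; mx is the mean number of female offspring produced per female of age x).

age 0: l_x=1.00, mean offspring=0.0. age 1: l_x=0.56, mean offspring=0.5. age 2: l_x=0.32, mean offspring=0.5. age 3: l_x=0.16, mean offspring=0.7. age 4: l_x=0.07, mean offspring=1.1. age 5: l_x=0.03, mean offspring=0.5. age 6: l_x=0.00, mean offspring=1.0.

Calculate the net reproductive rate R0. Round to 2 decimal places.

0.64

lx·mx by age: 0, 0.28, 0.16, 0.112, 0.077, 0.015, 0
R0 = Σ lx·mx = 0.644 → 0.64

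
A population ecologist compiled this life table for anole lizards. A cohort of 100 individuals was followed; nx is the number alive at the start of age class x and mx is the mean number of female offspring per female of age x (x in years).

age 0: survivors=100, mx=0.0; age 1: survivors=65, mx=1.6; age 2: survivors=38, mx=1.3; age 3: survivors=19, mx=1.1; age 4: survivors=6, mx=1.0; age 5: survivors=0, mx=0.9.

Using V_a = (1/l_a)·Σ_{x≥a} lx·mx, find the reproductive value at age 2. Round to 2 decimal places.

lx = nx/n0 = nx/100: 1, 0.65, 0.38, 0.19, 0.06, 0
lx·mx for x ≥ 2: 0.494, 0.209, 0.06, 0 → sum = 0.763
V_2 = 0.763 / l_2 = 0.763 / 0.38 = 2.007895… → 2.01

2.01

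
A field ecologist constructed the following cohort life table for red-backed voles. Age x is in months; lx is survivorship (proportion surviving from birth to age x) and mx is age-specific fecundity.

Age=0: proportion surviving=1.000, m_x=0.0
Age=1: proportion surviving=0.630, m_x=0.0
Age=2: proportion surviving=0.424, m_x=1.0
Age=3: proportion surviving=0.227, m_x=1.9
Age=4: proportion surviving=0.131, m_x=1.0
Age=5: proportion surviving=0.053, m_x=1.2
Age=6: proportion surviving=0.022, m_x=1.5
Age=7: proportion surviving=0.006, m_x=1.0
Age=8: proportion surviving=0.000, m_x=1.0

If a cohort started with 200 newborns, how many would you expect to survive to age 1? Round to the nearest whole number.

126

Expected survivors = N0 · l_1 = 200 × 0.630 = 126 → 126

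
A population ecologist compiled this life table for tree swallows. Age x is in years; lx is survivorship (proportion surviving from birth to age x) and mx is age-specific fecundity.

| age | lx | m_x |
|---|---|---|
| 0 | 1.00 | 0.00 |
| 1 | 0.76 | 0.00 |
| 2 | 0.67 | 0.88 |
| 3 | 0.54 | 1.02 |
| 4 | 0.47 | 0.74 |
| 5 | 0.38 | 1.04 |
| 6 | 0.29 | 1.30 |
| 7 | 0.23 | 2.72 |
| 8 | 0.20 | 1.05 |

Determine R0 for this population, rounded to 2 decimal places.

lx·mx by age: 0, 0, 0.5896, 0.5508, 0.3478, 0.3952, 0.377, 0.6256, 0.21
R0 = Σ lx·mx = 3.096 → 3.10

3.10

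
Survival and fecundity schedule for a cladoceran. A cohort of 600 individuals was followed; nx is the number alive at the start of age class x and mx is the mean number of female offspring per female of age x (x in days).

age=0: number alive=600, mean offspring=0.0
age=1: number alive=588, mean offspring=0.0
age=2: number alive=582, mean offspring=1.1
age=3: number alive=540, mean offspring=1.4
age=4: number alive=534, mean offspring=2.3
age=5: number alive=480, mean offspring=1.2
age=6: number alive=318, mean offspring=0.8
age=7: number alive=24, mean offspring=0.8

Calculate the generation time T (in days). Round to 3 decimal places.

lx = nx/n0 = nx/600: 1, 0.98, 0.97, 0.9, 0.89, 0.8, 0.53, 0.04
lx·mx: 0, 0, 1.067, 1.26, 2.047, 0.96, 0.424, 0.032 → R0 = 5.79
x·lx·mx: 0, 0, 2.134, 3.78, 8.188, 4.8, 2.544, 0.224 → Σ = 21.67
T = 21.67 / 5.79 = 3.74266… → 3.743

3.743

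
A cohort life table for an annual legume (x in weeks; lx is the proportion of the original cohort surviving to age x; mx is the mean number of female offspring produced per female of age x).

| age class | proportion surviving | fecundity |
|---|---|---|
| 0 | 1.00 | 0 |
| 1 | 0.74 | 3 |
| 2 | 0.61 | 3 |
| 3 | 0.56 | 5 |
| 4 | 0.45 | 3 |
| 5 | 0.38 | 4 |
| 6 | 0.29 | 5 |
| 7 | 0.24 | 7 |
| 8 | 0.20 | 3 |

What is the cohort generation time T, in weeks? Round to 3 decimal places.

lx·mx: 0, 2.22, 1.83, 2.8, 1.35, 1.52, 1.45, 1.68, 0.6 → R0 = 13.45
x·lx·mx: 0, 2.22, 3.66, 8.4, 5.4, 7.6, 8.7, 11.76, 4.8 → Σ = 52.54
T = 52.54 / 13.45 = 3.90632… → 3.906

3.906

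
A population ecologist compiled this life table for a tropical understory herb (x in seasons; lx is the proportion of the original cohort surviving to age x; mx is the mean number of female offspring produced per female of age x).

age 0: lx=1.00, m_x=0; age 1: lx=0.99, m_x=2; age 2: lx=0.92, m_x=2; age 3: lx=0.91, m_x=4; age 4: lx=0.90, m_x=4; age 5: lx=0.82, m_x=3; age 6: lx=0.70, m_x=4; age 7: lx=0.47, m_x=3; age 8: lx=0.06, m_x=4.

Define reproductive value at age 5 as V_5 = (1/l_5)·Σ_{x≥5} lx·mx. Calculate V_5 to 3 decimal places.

8.427

lx·mx for x ≥ 5: 2.46, 2.8, 1.41, 0.24 → sum = 6.91
V_5 = 6.91 / l_5 = 6.91 / 0.82 = 8.426829… → 8.427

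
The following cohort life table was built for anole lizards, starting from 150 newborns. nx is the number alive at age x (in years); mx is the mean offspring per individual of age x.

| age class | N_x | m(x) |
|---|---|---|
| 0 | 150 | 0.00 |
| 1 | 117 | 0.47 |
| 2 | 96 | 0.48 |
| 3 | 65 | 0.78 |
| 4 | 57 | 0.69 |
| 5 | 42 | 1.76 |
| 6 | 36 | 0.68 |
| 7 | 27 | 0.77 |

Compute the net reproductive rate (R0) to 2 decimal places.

lx = nx/n0 = nx/150: 1, 0.78, 0.64, 0.43333…, 0.38, 0.28, 0.24, 0.18
lx·mx by age: 0, 0.3666, 0.3072, 0.338…, 0.2622, 0.4928, 0.1632, 0.1386
R0 = Σ lx·mx = 2.0686… → 2.07

2.07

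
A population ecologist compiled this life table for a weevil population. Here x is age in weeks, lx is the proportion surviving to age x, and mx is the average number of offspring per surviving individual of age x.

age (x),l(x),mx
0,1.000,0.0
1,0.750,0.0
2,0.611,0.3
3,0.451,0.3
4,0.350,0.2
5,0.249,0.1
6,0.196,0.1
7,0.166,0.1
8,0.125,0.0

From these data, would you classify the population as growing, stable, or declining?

declining

R0 = Σ lx·mx = 0 + 0 + 0.1833 + 0.1353 + 0.07 + 0.0249 + 0.0196 + 0.0166 + 0 = 0.4497
R0 < 1, so the population is declining.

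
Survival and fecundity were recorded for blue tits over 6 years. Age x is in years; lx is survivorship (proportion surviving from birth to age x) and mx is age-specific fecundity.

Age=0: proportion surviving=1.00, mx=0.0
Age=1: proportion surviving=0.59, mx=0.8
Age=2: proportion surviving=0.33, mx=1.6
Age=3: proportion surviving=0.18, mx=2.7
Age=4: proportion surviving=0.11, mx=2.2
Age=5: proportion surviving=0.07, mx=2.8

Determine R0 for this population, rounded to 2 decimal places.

lx·mx by age: 0, 0.472, 0.528, 0.486, 0.242, 0.196
R0 = Σ lx·mx = 1.924 → 1.92

1.92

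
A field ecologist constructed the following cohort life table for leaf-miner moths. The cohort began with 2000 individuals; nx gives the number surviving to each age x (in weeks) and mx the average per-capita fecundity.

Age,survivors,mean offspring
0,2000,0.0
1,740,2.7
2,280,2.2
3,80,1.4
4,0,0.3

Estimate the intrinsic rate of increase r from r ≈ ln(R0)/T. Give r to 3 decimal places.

0.237

lx = nx/n0 = nx/2000: 1, 0.37, 0.14, 0.04, 0
R0 = Σ lx·mx = 0 + 0.999 + 0.308 + 0.056 + 0 = 1.363
Σ x·lx·mx = 1.783; T = 1.783/1.363 = 1.30814…
r ≈ ln(R0)/T = ln(1.363)/1.30814… = 0.23674… → 0.237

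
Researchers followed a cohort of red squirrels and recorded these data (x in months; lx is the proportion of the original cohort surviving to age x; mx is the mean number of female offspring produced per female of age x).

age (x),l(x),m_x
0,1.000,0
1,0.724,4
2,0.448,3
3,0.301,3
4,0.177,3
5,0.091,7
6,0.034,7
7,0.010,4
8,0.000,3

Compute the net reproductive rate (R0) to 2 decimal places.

6.59

lx·mx by age: 0, 2.896, 1.344, 0.903, 0.531, 0.637, 0.238, 0.04, 0
R0 = Σ lx·mx = 6.589 → 6.59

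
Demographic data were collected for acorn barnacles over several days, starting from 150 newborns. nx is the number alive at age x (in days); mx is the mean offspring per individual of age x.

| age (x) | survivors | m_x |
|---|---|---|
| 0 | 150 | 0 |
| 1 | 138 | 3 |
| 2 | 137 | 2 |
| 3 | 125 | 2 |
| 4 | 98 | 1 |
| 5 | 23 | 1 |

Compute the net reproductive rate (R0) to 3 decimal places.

7.060

lx = nx/n0 = nx/150: 1, 0.92, 0.91333…, 0.83333…, 0.65333…, 0.15333…
lx·mx by age: 0, 2.76, 1.826667…, 1.666667…, 0.653333…, 0.153333…
R0 = Σ lx·mx = 7.06… → 7.060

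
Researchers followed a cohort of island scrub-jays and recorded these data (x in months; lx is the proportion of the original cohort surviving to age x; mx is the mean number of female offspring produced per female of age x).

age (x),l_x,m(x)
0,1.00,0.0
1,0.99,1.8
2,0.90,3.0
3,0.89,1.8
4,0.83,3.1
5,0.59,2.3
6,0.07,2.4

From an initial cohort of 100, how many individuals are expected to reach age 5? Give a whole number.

59

Expected survivors = N0 · l_5 = 100 × 0.59 = 59 → 59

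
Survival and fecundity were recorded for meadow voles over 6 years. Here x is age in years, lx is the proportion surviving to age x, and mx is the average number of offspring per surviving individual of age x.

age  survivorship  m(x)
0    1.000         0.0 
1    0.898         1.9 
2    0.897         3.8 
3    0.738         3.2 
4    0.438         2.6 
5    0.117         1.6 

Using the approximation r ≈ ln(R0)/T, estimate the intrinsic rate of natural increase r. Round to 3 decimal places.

0.907

R0 = Σ lx·mx = 0 + 1.7062 + 3.4086 + 2.3616 + 1.1388 + 0.1872 = 8.8024
Σ x·lx·mx = 21.0994; T = 21.0994/8.8024 = 2.39701…
r ≈ ln(R0)/T = ln(8.8024)/2.39701… = 0.90739… → 0.907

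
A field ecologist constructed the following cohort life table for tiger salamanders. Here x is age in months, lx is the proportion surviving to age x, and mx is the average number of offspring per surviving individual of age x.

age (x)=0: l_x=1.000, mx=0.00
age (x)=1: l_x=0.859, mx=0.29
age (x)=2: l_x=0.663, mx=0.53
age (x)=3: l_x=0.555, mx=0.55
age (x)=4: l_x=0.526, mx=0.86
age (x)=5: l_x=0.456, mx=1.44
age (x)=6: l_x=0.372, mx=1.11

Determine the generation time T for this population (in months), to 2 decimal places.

lx·mx: 0, 0.24911, 0.35139, 0.30525, 0.45236, 0.65664, 0.41292 → R0 = 2.42767
x·lx·mx: 0, 0.24911, 0.70278, 0.91575, 1.80944, 3.2832, 2.47752 → Σ = 9.4378
T = 9.4378 / 2.42767 = 3.887596… → 3.89

3.89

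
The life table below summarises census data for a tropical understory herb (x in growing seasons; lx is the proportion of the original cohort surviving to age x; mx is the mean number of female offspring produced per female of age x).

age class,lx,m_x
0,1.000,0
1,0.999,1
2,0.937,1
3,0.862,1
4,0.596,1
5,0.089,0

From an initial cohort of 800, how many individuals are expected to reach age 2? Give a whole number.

Expected survivors = N0 · l_2 = 800 × 0.937 = 749.6 → 750

750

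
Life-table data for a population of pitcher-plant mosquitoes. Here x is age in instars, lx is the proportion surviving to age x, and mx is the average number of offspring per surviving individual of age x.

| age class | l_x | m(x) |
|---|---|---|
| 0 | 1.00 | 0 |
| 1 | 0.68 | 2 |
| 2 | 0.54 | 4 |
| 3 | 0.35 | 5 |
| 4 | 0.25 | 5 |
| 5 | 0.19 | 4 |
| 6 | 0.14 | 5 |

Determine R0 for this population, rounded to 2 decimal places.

lx·mx by age: 0, 1.36, 2.16, 1.75, 1.25, 0.76, 0.7
R0 = Σ lx·mx = 7.98 → 7.98

7.98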